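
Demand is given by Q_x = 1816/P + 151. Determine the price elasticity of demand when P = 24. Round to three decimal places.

-0.334

At P = 24, Q_x = 226.6667.
dQ_x/dP = −1816/P² = −3.1528.
Point elasticity E = (dQ_x/dP)·(P/Q_x) = -3.1528 × 24/226.6667 ≈ -0.334.
|E| < 1, so demand is inelastic at this price.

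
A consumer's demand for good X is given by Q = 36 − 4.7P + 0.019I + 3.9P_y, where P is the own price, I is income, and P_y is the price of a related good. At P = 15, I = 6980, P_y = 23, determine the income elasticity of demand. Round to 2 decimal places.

Q = 36 − 4.7(15) + 0.019(6980) + 3.9(23) = 36 − 70.5 + 132.62 + 89.7 = 187.82.
∂Q/∂I = +0.019, so E_I = 0.019·(6980/187.82) ≈ 0.71.
E_I ∈ (0,1): normal good (necessity).

0.71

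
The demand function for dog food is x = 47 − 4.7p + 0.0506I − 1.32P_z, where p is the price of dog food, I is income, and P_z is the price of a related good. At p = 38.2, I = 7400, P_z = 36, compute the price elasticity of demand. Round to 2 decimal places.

First evaluate x: 47 − 4.7(38.2) + 0.0506(7400) − 1.32(36) = 47 − 179.54 + 374.44 − 47.52 = 194.38.
∂x/∂p = −4.7, so E_p = (−4.7)·(38.2/194.38) ≈ -0.92.
|E_p| < 1: demand is inelastic.

-0.92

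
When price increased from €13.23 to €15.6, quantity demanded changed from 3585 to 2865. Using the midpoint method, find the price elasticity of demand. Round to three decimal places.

-1.358

%ΔQ = (2865 − 3585)/[(3585 + 2865)/2] = -720/3225 ≈ -0.2233.
%Δp = (15.6 − 13.23)/[(13.23 + 15.6)/2] = 2.37/14.415 ≈ 0.1644.
Arc elasticity E = %ΔQ/%Δp ≈ -0.2233/0.1644 ≈ -1.358.
|E| > 1: demand is elastic over this range.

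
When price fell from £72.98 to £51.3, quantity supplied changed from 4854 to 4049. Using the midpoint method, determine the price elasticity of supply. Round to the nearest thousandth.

%ΔQ = (4049 − 4854)/[(4854 + 4049)/2] = -805/4451.5 ≈ -0.1808.
%ΔP = (51.3 − 72.98)/[(72.98 + 51.3)/2] = -21.68/62.14 ≈ -0.3489.
Arc elasticity E = %ΔQ/%ΔP ≈ -0.1808/-0.3489 ≈ 0.518.
|E| < 1: supply is inelastic over this range.

0.518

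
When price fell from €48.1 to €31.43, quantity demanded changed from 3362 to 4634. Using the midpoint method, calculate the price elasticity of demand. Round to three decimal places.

%Δq = (4634 − 3362)/[(3362 + 4634)/2] = 1272/3998 ≈ 0.3182.
%ΔP = (31.43 − 48.1)/[(48.1 + 31.43)/2] = -16.67/39.765 ≈ -0.4192.
Arc elasticity E = %Δq/%ΔP ≈ 0.3182/-0.4192 ≈ -0.759.
|E| < 1: demand is inelastic over this range.

-0.759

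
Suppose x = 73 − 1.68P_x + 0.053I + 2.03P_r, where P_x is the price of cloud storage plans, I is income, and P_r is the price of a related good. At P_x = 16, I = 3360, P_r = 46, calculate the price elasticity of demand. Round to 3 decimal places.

Substituting, x = 73 − 1.68(16) + 0.053(3360) + 2.03(46) = 73 − 26.88 + 178.08 + 93.38 = 317.58.
∂x/∂P_x = −1.68, so E_p = (−1.68)·(16/317.58) ≈ -0.085.
|E_p| < 1: demand is inelastic.

-0.085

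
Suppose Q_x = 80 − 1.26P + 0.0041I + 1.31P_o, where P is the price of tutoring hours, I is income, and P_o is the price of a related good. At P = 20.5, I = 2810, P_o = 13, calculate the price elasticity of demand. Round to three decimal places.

Substituting, Q_x = 80 − 1.26(20.5) + 0.0041(2810) + 1.31(13) = 80 − 25.83 + 11.521 + 17.03 = 82.721.
∂Q_x/∂P = −1.26, so E_p = (−1.26)·(20.5/82.721) ≈ -0.312.
|E_p| < 1: demand is inelastic.

-0.312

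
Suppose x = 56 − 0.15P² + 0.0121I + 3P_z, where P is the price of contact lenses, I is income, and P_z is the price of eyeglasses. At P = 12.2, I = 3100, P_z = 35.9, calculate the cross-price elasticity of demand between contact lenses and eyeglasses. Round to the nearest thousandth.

First evaluate x: 56 − 0.15(12.2)² + 0.0121(3100) + 3(35.9) = 56 − 22.326 + 37.51 + 107.7 = 178.884.
∂x/∂P_z = +3, so E_xy = 3·(35.9/178.884) ≈ 0.602.
E_xy > 0: the goods are substitutes.

0.602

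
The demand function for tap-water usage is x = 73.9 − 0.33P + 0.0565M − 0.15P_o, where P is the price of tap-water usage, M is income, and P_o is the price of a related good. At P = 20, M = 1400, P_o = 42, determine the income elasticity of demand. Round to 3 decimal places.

0.565

First evaluate x: 73.9 − 0.33(20) + 0.0565(1400) − 0.15(42) = 73.9 − 6.6 + 79.1 − 6.3 = 140.1.
∂x/∂M = +0.0565, so E_I = 0.0565·(1400/140.1) ≈ 0.565.
E_I ∈ (0,1): normal good (necessity).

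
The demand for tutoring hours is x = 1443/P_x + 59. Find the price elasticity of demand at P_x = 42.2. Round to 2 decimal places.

-0.37

At P_x = 42.2, x = 93.1943.
dx/dP_x = −1443/P_x² = −0.8103.
Point elasticity E = (dx/dP_x)·(P_x/x) = -0.8103 × 42.2/93.1943 ≈ -0.37.
|E| < 1, so demand is inelastic at this price.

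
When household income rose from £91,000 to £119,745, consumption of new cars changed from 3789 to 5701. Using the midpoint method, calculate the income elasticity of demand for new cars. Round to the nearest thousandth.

1.477

%ΔQ = (5701 − 3789)/[(3789+5701)/2] = 1912/4745 ≈ 0.4030.
%ΔI = (119,745 − 91,000)/[(91,000+119,745)/2] = 28745/105372.5 ≈ 0.2728.
E_I = %ΔQ/%ΔI ≈ 1.477.
E_I > 1: normal good (luxury).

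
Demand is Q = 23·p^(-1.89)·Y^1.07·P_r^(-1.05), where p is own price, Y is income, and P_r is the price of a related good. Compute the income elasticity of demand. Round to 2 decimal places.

1.07

For a Cobb–Douglas (constant-elasticity) form Q = A·Y^α·…, the elasticity with respect to Y equals the exponent α at every point.
Here the exponent on Y is 1.07, so the income elasticity of demand is 1.07.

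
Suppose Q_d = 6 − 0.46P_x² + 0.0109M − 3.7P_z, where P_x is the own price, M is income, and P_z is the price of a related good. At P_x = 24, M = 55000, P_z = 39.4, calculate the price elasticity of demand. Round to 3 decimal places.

-2.721

Substituting, Q_d = 6 − 0.46(24)² + 0.0109(55000) − 3.7(39.4) = 6 − 264.96 + 599.5 − 145.78 = 194.76.
∂Q_d/∂P_x = −2·0.46·P_x = -22.08, so E_p = -22.08·(24/194.76) ≈ -2.721.
|E_p| > 1: demand is elastic.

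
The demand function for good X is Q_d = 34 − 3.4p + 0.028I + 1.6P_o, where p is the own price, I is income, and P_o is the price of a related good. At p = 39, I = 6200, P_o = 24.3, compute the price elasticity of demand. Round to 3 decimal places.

-1.164

At the given point, Q_d = 34 − 3.4(39) + 0.028(6200) + 1.6(24.3) = 34 − 132.6 + 173.6 + 38.88 = 113.88.
∂Q_d/∂p = −3.4, so E_p = (−3.4)·(39/113.88) ≈ -1.164.
|E_p| > 1: demand is elastic.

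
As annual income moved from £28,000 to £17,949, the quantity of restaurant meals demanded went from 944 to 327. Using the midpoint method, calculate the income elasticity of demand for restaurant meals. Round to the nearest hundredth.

2.22

%ΔQ = (327 − 944)/[(944+327)/2] = -617/635.5 ≈ -0.9709.
%ΔY = (17,949 − 28,000)/[(28,000+17,949)/2] = -10051/22974.5 ≈ -0.4375.
E_I = %ΔQ/%ΔY ≈ 2.22.
E_I > 1: normal good (luxury).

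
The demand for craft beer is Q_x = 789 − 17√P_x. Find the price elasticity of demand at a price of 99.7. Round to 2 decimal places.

At P_x = 99.7, Q_x = 619.2552.
dQ_x/dP_x = −17/(2√P_x) = −17/(2·9.985).
Point elasticity E = (dQ_x/dP_x)·(P_x/Q_x) = -0.8513 × 99.7/619.2552 ≈ -0.14.
|E| < 1, so demand is inelastic at this price.

-0.14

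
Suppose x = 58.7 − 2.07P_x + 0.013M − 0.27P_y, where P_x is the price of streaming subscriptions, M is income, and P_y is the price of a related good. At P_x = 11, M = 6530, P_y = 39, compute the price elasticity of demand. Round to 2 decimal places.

-0.21

Substituting, x = 58.7 − 2.07(11) + 0.013(6530) − 0.27(39) = 58.7 − 22.77 + 84.89 − 10.53 = 110.29.
∂x/∂P_x = −2.07, so E_p = (−2.07)·(11/110.29) ≈ -0.21.
|E_p| < 1: demand is inelastic.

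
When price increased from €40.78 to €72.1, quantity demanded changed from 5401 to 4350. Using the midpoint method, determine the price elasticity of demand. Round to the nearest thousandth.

%Δq = (4350 − 5401)/[(5401 + 4350)/2] = -1051/4875.5 ≈ -0.2156.
%Δp = (72.1 − 40.78)/[(40.78 + 72.1)/2] = 31.32/56.44 ≈ 0.5549.
Arc elasticity E = %Δq/%Δp ≈ -0.2156/0.5549 ≈ -0.388.
|E| < 1: demand is inelastic over this range.

-0.388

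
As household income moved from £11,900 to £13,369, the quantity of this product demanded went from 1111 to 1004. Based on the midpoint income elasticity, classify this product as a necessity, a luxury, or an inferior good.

%ΔQ = (1004 − 1111)/[(1111+1004)/2] = -107/1057.5 ≈ -0.1012.
%ΔI = (13,369 − 11,900)/[(11,900+13,369)/2] = 1469/12634.5 ≈ 0.1163.
E_I = %ΔQ/%ΔI ≈ -0.870.
E_I < 0: inferior good.

inferior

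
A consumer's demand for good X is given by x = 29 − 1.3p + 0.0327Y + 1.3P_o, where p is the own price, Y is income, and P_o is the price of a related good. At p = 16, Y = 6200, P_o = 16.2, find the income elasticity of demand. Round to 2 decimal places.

0.87

First evaluate x: 29 − 1.3(16) + 0.0327(6200) + 1.3(16.2) = 29 − 20.8 + 202.74 + 21.06 = 232.
∂x/∂Y = +0.0327, so E_I = 0.0327·(6200/232) ≈ 0.87.
E_I ∈ (0,1): normal good (necessity).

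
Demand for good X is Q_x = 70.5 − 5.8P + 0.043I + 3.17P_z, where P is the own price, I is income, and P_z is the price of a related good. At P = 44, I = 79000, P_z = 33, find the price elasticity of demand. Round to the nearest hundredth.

Q_x = 70.5 − 5.8(44) + 0.043(79000) + 3.17(33) = 70.5 − 255.2 + 3397 + 104.61 = 3316.91.
∂Q_x/∂P = −5.8, so E_p = (−5.8)·(44/3316.91) ≈ -0.08.
|E_p| < 1: demand is inelastic.

-0.08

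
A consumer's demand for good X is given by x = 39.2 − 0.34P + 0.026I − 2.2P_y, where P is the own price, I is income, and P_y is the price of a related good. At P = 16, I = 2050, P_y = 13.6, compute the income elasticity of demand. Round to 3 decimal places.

x = 39.2 − 0.34(16) + 0.026(2050) − 2.2(13.6) = 39.2 − 5.44 + 53.3 − 29.92 = 57.14.
∂x/∂I = +0.026, so E_I = 0.026·(2050/57.14) ≈ 0.933.
E_I ∈ (0,1): normal good (necessity).

0.933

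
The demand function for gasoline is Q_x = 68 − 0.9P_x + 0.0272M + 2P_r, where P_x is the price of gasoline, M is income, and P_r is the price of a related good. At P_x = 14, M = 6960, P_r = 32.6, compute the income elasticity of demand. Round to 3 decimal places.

Q_x = 68 − 0.9(14) + 0.0272(6960) + 2(32.6) = 68 − 12.6 + 189.312 + 65.2 = 309.912.
∂Q_x/∂M = +0.0272, so E_I = 0.0272·(6960/309.912) ≈ 0.611.
E_I ∈ (0,1): normal good (necessity).

0.611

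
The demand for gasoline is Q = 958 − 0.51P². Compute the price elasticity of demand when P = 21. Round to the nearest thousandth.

-0.614

At P = 21, Q = 733.09.
dQ/dP = −2·0.51·P = −21.42.
Point elasticity E = (dQ/dP)·(P/Q) = -21.42 × 21/733.09 ≈ -0.614.
|E| < 1, so demand is inelastic at this price.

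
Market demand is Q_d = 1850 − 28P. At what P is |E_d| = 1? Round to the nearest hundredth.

33.04

For linear demand Q_d = a − bP, E = −bP/(a − bP). |E| = 1 ⇒ bP = a − bP ⇒ P = a/(2b).
P = 1850/(2·28) ≈ 33.04.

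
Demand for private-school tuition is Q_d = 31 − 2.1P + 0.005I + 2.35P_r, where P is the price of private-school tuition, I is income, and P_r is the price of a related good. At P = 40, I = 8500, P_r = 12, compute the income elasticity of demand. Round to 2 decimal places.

Substituting, Q_d = 31 − 2.1(40) + 0.005(8500) + 2.35(12) = 31 − 84 + 42.5 + 28.2 = 17.7.
∂Q_d/∂I = +0.005, so E_I = 0.005·(8500/17.7) ≈ 2.40.
E_I > 1: normal good (luxury).

2.40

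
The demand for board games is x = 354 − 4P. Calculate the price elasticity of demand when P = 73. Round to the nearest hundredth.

-4.71

At P = 73, x = 62.
dx/dP = −4.
Point elasticity E = (dx/dP)·(P/x) = -4 × 73/62 ≈ -4.71.
|E| > 1, so demand is elastic at this price.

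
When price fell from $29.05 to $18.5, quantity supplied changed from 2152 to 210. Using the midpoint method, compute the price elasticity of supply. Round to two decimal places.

3.71

%Δq = (210 − 2152)/[(2152 + 210)/2] = -1942/1181 ≈ -1.6444.
%ΔP = (18.5 − 29.05)/[(29.05 + 18.5)/2] = -10.55/23.775 ≈ -0.4437.
Arc elasticity E = %Δq/%ΔP ≈ -1.6444/-0.4437 ≈ 3.71.
|E| > 1: supply is elastic over this range.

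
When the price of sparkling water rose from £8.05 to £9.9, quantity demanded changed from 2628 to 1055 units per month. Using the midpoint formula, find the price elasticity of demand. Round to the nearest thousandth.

%ΔQ = (1055 − 2628)/[(2628 + 1055)/2] = -1573/1841.5 ≈ -0.8542.
%Δp = (9.9 − 8.05)/[(8.05 + 9.9)/2] = 1.85/8.975 ≈ 0.2061.
Arc elasticity E = %ΔQ/%Δp ≈ -0.8542/0.2061 ≈ -4.144.
|E| > 1: demand is elastic over this range.

-4.144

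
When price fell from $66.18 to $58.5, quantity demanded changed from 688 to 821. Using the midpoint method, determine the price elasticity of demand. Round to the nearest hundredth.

%ΔQ = (821 − 688)/[(688 + 821)/2] = 133/754.5 ≈ 0.1763.
%Δp = (58.5 − 66.18)/[(66.18 + 58.5)/2] = -7.68/62.34 ≈ -0.1232.
Arc elasticity E = %ΔQ/%Δp ≈ 0.1763/-0.1232 ≈ -1.43.
|E| > 1: demand is elastic over this range.

-1.43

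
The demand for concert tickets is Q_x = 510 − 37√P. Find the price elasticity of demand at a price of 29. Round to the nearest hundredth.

At P = 29, Q_x = 310.7489.
dQ_x/dP = −37/(2√P) = −37/(2·5.3852).
Point elasticity E = (dQ_x/dP)·(P/Q_x) = -3.4354 × 29/310.7489 ≈ -0.32.
|E| < 1, so demand is inelastic at this price.

-0.32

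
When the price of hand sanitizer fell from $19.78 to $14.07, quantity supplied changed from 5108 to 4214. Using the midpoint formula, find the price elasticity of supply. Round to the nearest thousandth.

0.569

%Δq = (4214 − 5108)/[(5108 + 4214)/2] = -894/4661 ≈ -0.1918.
%Δp = (14.07 − 19.78)/[(19.78 + 14.07)/2] = -5.71/16.925 ≈ -0.3374.
Arc elasticity E = %Δq/%Δp ≈ -0.1918/-0.3374 ≈ 0.569.
|E| < 1: supply is inelastic over this range.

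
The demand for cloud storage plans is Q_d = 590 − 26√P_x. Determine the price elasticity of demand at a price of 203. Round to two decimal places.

At P_x = 203, Q_d = 219.557.
dQ_d/dP_x = −26/(2√P_x) = −26/(2·14.2478).
Point elasticity E = (dQ_d/dP_x)·(P_x/Q_d) = -0.9124 × 203/219.557 ≈ -0.84.
|E| < 1, so demand is inelastic at this price.

-0.84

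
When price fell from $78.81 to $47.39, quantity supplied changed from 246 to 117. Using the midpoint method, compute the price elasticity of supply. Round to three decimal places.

1.427

%Δq = (117 − 246)/[(246 + 117)/2] = -129/181.5 ≈ -0.7107.
%Δp = (47.39 − 78.81)/[(78.81 + 47.39)/2] = -31.42/63.1 ≈ -0.4979.
Arc elasticity E = %Δq/%Δp ≈ -0.7107/-0.4979 ≈ 1.427.
|E| > 1: supply is elastic over this range.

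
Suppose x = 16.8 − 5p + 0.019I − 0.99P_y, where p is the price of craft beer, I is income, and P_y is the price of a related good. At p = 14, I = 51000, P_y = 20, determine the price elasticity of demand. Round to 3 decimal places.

-0.078

x = 16.8 − 5(14) + 0.019(51000) − 0.99(20) = 16.8 − 70 + 969 − 19.8 = 896.
∂x/∂p = −5, so E_p = (−5)·(14/896) ≈ -0.078.
|E_p| < 1: demand is inelastic.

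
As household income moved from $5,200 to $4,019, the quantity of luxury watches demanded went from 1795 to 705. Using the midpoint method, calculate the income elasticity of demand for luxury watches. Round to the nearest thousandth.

3.403

%ΔQ = (705 − 1795)/[(1795+705)/2] = -1090/1250 ≈ -0.8720.
%ΔI = (4,019 − 5,200)/[(5,200+4,019)/2] = -1181/4609.5 ≈ -0.2562.
E_I = %ΔQ/%ΔI ≈ 3.403.
E_I > 1: normal good (luxury).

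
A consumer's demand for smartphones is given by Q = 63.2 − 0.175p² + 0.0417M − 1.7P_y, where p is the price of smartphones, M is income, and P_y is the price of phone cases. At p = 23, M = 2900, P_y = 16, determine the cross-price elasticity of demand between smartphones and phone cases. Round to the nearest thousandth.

Substituting, Q = 63.2 − 0.175(23)² + 0.0417(2900) − 1.7(16) = 63.2 − 92.575 + 120.93 − 27.2 = 64.355.
∂Q/∂P_y = −1.7, so E_xy = -1.7·(16/64.355) ≈ -0.423.
E_xy < 0: the goods are complements.

-0.423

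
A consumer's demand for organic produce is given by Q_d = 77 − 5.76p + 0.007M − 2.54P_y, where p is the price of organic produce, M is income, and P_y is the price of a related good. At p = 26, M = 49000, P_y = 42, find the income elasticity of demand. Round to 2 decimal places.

2.10

Evaluating quantity at (p, M, P_y) gives Q_d = 77 − 5.76(26) + 0.007(49000) − 2.54(42) = 77 − 149.76 + 343 − 106.68 = 163.56.
∂Q_d/∂M = +0.007, so E_I = 0.007·(49000/163.56) ≈ 2.10.
E_I > 1: normal good (luxury).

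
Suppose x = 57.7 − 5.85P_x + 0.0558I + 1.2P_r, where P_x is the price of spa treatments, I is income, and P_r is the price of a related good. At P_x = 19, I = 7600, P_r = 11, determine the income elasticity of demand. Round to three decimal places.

x = 57.7 − 5.85(19) + 0.0558(7600) + 1.2(11) = 57.7 − 111.15 + 424.08 + 13.2 = 383.83.
∂x/∂I = +0.0558, so E_I = 0.0558·(7600/383.83) ≈ 1.105.
E_I > 1: normal good (luxury).

1.105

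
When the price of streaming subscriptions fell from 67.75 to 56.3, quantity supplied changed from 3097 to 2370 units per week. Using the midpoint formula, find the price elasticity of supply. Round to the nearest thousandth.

%Δq = (2370 − 3097)/[(3097 + 2370)/2] = -727/2733.5 ≈ -0.2660.
%Δp = (56.3 − 67.75)/[(67.75 + 56.3)/2] = -11.45/62.025 ≈ -0.1846.
Arc elasticity E = %Δq/%Δp ≈ -0.2660/-0.1846 ≈ 1.441.
|E| > 1: supply is elastic over this range.

1.441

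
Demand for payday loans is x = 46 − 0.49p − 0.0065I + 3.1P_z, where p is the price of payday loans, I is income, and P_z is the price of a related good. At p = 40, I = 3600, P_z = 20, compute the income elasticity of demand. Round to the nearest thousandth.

-0.360

Evaluating quantity at (p, I, P_z) gives x = 46 − 0.49(40) − 0.0065(3600) + 3.1(20) = 46 − 19.6 − 23.4 + 62 = 65.
∂x/∂I = −0.0065, so E_I = -0.0065·(3600/65) ≈ -0.360.
E_I < 0: inferior good.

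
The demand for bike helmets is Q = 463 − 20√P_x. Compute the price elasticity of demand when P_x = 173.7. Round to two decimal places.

-0.66

At P_x = 173.7, Q = 199.4094.
dQ/dP_x = −20/(2√P_x) = −20/(2·13.1795).
Point elasticity E = (dQ/dP_x)·(P_x/Q) = -0.7588 × 173.7/199.4094 ≈ -0.66.
|E| < 1, so demand is inelastic at this price.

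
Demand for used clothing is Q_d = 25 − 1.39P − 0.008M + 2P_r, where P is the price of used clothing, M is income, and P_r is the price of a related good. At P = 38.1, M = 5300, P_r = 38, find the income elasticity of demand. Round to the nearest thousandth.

-7.516

Substituting, Q_d = 25 − 1.39(38.1) − 0.008(5300) + 2(38) = 25 − 52.959 − 42.4 + 76 = 5.641.
∂Q_d/∂M = −0.008, so E_I = -0.008·(5300/5.641) ≈ -7.516.
E_I < 0: inferior good.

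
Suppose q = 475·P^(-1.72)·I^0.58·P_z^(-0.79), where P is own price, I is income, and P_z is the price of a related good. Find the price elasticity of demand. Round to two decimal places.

-1.72

For a Cobb–Douglas (constant-elasticity) form q = A·P^α·…, the elasticity with respect to P equals the exponent α at every point.
Here the exponent on P is -1.72, so the price elasticity of demand is -1.72.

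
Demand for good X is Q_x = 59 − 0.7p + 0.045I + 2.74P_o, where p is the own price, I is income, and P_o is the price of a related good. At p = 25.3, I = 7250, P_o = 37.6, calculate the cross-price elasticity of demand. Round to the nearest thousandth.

At the given point, Q_x = 59 − 0.7(25.3) + 0.045(7250) + 2.74(37.6) = 59 − 17.71 + 326.25 + 103.024 = 470.564.
∂Q_x/∂P_o = +2.74, so E_xy = 2.74·(37.6/470.564) ≈ 0.219.
E_xy > 0: the goods are substitutes.

0.219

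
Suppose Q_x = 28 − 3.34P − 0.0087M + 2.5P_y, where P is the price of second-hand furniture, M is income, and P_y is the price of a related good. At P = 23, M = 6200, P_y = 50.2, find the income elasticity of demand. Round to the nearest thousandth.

Q_x = 28 − 3.34(23) − 0.0087(6200) + 2.5(50.2) = 28 − 76.82 − 53.94 + 125.5 = 22.74.
∂Q_x/∂M = −0.0087, so E_I = -0.0087·(6200/22.74) ≈ -2.372.
E_I < 0: inferior good.

-2.372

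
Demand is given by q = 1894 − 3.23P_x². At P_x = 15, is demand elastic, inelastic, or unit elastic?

At P_x = 15, q = 1167.25.
dq/dP_x = −2·3.23·P_x = −96.9.
Point elasticity E = (dq/dP_x)·(P_x/q) = -96.9 × 15/1167.25 ≈ -1.245.
|E| ≈ 1.245 > 1, so demand is elastic.

elastic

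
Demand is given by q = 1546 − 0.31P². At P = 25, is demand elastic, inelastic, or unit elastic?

At P = 25, q = 1352.25.
dq/dP = −2·0.31·P = −15.5.
Point elasticity E = (dq/dP)·(P/q) = -15.5 × 25/1352.25 ≈ -0.287.
|E| ≈ 0.287 < 1, so demand is inelastic.

inelastic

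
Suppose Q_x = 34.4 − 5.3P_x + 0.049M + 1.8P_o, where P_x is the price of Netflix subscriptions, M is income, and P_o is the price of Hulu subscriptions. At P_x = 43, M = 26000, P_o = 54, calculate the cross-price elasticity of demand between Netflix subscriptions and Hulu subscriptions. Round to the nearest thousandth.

Q_x = 34.4 − 5.3(43) + 0.049(26000) + 1.8(54) = 34.4 − 227.9 + 1274 + 97.2 = 1177.7.
∂Q_x/∂P_o = +1.8, so E_xy = 1.8·(54/1177.7) ≈ 0.083.
E_xy > 0: the goods are substitutes.

0.083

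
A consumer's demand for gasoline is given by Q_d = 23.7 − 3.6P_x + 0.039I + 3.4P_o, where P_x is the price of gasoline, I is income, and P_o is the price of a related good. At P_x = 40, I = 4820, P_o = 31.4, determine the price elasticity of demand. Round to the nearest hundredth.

Evaluating quantity at (P_x, I, P_o) gives Q_d = 23.7 − 3.6(40) + 0.039(4820) + 3.4(31.4) = 23.7 − 144 + 187.98 + 106.76 = 174.44.
∂Q_d/∂P_x = −3.6, so E_p = (−3.6)·(40/174.44) ≈ -0.83.
|E_p| < 1: demand is inelastic.

-0.83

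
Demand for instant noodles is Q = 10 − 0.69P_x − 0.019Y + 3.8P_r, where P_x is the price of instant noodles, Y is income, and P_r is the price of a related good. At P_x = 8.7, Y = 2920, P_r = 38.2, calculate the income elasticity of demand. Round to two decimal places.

Substituting, Q = 10 − 0.69(8.7) − 0.019(2920) + 3.8(38.2) = 10 − 6.003 − 55.48 + 145.16 = 93.677.
∂Q/∂Y = −0.019, so E_I = -0.019·(2920/93.677) ≈ -0.59.
E_I < 0: inferior good.

-0.59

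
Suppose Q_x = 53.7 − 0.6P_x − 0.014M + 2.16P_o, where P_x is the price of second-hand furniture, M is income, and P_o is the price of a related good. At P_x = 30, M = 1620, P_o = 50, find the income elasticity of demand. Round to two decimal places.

At the given point, Q_x = 53.7 − 0.6(30) − 0.014(1620) + 2.16(50) = 53.7 − 18 − 22.68 + 108 = 121.02.
∂Q_x/∂M = −0.014, so E_I = -0.014·(1620/121.02) ≈ -0.19.
E_I < 0: inferior good.

-0.19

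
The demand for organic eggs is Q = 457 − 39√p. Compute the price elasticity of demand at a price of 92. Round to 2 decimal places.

At p = 92, Q = 82.9251.
dQ/dp = −39/(2√p) = −39/(2·9.5917).
Point elasticity E = (dQ/dp)·(p/Q) = -2.033 × 92/82.9251 ≈ -2.26.
|E| > 1, so demand is elastic at this price.

-2.26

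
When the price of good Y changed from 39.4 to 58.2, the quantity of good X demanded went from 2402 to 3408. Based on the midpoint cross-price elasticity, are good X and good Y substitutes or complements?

substitutes

%ΔQ_x = (3408 − 2402)/[(2402+3408)/2] = 1006/2905 ≈ 0.3463.
%ΔP_y = (58.2 − 39.4)/[(39.4+58.2)/2] ≈ 0.3852.
E_xy = 0.3463/0.3852 ≈ 0.899.
E_xy > 0, so the goods are substitutes.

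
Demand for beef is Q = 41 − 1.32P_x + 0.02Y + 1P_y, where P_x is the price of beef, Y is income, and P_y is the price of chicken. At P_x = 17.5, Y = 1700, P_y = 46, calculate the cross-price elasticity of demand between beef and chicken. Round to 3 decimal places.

0.470

Q = 41 − 1.32(17.5) + 0.02(1700) + 1(46) = 41 − 23.1 + 34 + 46 = 97.9.
∂Q/∂P_y = +1, so E_xy = 1·(46/97.9) ≈ 0.470.
E_xy > 0: the goods are substitutes.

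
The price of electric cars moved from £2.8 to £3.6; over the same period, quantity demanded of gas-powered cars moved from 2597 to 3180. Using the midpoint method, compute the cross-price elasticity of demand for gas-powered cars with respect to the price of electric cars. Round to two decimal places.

%ΔQ_x = (3180 − 2597)/[(2597+3180)/2] = 583/2888.5 ≈ 0.2018.
%ΔP_y = (3.6 − 2.8)/[(2.8+3.6)/2] ≈ 0.2500.
E_xy = 0.2018/0.2500 ≈ 0.81.
E_xy > 0, so gas-powered cars and electric cars are substitutes.

0.81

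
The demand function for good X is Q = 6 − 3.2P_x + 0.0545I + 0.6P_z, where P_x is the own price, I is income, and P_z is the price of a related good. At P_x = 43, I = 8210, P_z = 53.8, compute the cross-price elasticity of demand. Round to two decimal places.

0.09

Q = 6 − 3.2(43) + 0.0545(8210) + 0.6(53.8) = 6 − 137.6 + 447.445 + 32.28 = 348.125.
∂Q/∂P_z = +0.6, so E_xy = 0.6·(53.8/348.125) ≈ 0.09.
E_xy > 0: the goods are substitutes.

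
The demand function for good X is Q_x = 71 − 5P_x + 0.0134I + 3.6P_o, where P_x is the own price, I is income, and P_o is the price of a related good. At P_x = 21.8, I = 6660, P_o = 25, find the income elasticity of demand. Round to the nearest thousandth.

0.632

Evaluating quantity at (P_x, I, P_o) gives Q_x = 71 − 5(21.8) + 0.0134(6660) + 3.6(25) = 71 − 109 + 89.244 + 90 = 141.244.
∂Q_x/∂I = +0.0134, so E_I = 0.0134·(6660/141.244) ≈ 0.632.
E_I ∈ (0,1): normal good (necessity).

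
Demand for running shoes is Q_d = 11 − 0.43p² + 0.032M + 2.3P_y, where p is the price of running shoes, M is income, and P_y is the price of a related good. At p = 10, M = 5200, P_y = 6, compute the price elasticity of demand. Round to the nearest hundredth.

First evaluate Q_d: 11 − 0.43(10)² + 0.032(5200) + 2.3(6) = 11 − 43 + 166.4 + 13.8 = 148.2.
∂Q_d/∂p = −2·0.43·p = -8.6, so E_p = -8.6·(10/148.2) ≈ -0.58.
|E_p| < 1: demand is inelastic.

-0.58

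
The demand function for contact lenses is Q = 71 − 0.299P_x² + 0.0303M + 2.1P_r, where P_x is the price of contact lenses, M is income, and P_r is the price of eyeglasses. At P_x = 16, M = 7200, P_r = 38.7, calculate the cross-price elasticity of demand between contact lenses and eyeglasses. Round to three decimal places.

Q = 71 − 0.299(16)² + 0.0303(7200) + 2.1(38.7) = 71 − 76.544 + 218.16 + 81.27 = 293.886.
∂Q/∂P_r = +2.1, so E_xy = 2.1·(38.7/293.886) ≈ 0.277.
E_xy > 0: the goods are substitutes.

0.277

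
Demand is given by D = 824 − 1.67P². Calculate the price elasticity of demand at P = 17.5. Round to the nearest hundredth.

-3.27

At P = 17.5, D = 312.5625.
dD/dP = −2·1.67·P = −58.45.
Point elasticity E = (dD/dP)·(P/D) = -58.45 × 17.5/312.5625 ≈ -3.27.
|E| > 1, so demand is elastic at this price.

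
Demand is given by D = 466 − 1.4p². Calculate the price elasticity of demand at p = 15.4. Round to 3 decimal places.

At p = 15.4, D = 133.976.
dD/dp = −2·1.4·p = −43.12.
Point elasticity E = (dD/dp)·(p/D) = -43.12 × 15.4/133.976 ≈ -4.956.
|E| > 1, so demand is elastic at this price.

-4.956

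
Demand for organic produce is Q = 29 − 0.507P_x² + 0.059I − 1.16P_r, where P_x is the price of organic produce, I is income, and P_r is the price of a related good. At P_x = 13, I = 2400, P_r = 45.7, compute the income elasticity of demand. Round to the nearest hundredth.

4.44

Q = 29 − 0.507(13)² + 0.059(2400) − 1.16(45.7) = 29 − 85.683 + 141.6 − 53.012 = 31.905.
∂Q/∂I = +0.059, so E_I = 0.059·(2400/31.905) ≈ 4.44.
E_I > 1: normal good (luxury).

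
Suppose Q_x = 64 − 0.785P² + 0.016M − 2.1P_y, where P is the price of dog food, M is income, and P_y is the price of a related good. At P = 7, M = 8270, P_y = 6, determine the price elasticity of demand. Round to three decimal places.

At the given point, Q_x = 64 − 0.785(7)² + 0.016(8270) − 2.1(6) = 64 − 38.465 + 132.32 − 12.6 = 145.255.
∂Q_x/∂P = −2·0.785·P = -10.99, so E_p = -10.99·(7/145.255) ≈ -0.530.
|E_p| < 1: demand is inelastic.

-0.530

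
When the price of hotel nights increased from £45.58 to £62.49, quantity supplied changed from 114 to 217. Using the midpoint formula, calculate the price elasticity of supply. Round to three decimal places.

1.989

%Δq = (217 − 114)/[(114 + 217)/2] = 103/165.5 ≈ 0.6224.
%Δp = (62.49 − 45.58)/[(45.58 + 62.49)/2] = 16.91/54.035 ≈ 0.3129.
Arc elasticity E = %Δq/%Δp ≈ 0.6224/0.3129 ≈ 1.989.
|E| > 1: supply is elastic over this range.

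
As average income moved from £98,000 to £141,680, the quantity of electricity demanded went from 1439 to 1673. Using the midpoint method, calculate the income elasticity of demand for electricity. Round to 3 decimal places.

0.413

%ΔQ = (1673 − 1439)/[(1439+1673)/2] = 234/1556 ≈ 0.1504.
%ΔI = (141,680 − 98,000)/[(98,000+141,680)/2] = 43680/119840 ≈ 0.3645.
E_I = %ΔQ/%ΔI ≈ 0.413.
E_I ∈ (0,1): normal good (necessity).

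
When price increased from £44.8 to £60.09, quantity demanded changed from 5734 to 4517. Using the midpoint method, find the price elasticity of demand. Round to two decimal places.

-0.81

%Δq = (4517 − 5734)/[(5734 + 4517)/2] = -1217/5125.5 ≈ -0.2374.
%Δp = (60.09 − 44.8)/[(44.8 + 60.09)/2] = 15.29/52.445 ≈ 0.2915.
Arc elasticity E = %Δq/%Δp ≈ -0.2374/0.2915 ≈ -0.81.
|E| < 1: demand is inelastic over this range.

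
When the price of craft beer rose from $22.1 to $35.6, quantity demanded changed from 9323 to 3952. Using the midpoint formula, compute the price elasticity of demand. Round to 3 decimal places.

%ΔQ = (3952 − 9323)/[(9323 + 3952)/2] = -5371/6637.5 ≈ -0.8092.
%ΔP = (35.6 − 22.1)/[(22.1 + 35.6)/2] = 13.5/28.85 ≈ 0.4679.
Arc elasticity E = %ΔQ/%ΔP ≈ -0.8092/0.4679 ≈ -1.729.
|E| > 1: demand is elastic over this range.

-1.729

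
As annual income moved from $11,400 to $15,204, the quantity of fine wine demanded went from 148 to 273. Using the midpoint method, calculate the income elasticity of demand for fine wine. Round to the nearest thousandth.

2.077

%ΔQ = (273 − 148)/[(148+273)/2] = 125/210.5 ≈ 0.5938.
%ΔI = (15,204 − 11,400)/[(11,400+15,204)/2] = 3804/13302 ≈ 0.2860.
E_I = %ΔQ/%ΔI ≈ 2.077.
E_I > 1: normal good (luxury).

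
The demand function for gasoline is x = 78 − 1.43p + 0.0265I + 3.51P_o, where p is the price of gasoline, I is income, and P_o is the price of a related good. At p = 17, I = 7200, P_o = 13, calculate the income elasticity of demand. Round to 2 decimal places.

Evaluating quantity at (p, I, P_o) gives x = 78 − 1.43(17) + 0.0265(7200) + 3.51(13) = 78 − 24.31 + 190.8 + 45.63 = 290.12.
∂x/∂I = +0.0265, so E_I = 0.0265·(7200/290.12) ≈ 0.66.
E_I ∈ (0,1): normal good (necessity).

0.66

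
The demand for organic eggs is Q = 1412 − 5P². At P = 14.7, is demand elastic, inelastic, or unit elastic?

At P = 14.7, Q = 331.55.
dQ/dP = −2·5·P = −147.
Point elasticity E = (dQ/dP)·(P/Q) = -147 × 14.7/331.55 ≈ -6.518.
|E| ≈ 6.518 > 1, so demand is elastic.

elastic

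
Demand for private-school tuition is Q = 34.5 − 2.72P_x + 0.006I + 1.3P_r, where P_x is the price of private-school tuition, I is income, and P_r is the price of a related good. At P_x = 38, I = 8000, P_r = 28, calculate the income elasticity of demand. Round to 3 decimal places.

3.089

Evaluating quantity at (P_x, I, P_r) gives Q = 34.5 − 2.72(38) + 0.006(8000) + 1.3(28) = 34.5 − 103.36 + 48 + 36.4 = 15.54.
∂Q/∂I = +0.006, so E_I = 0.006·(8000/15.54) ≈ 3.089.
E_I > 1: normal good (luxury).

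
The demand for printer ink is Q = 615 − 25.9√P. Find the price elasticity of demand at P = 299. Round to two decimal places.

-1.34

At P = 299, Q = 167.1471.
dQ/dP = −25.9/(2√P) = −25.9/(2·17.2916).
Point elasticity E = (dQ/dP)·(P/Q) = -0.7489 × 299/167.1471 ≈ -1.34.
|E| > 1, so demand is elastic at this price.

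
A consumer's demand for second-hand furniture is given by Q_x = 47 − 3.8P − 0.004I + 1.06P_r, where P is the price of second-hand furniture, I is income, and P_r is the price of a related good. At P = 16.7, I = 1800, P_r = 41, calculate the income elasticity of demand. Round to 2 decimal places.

Evaluating quantity at (P, I, P_r) gives Q_x = 47 − 3.8(16.7) − 0.004(1800) + 1.06(41) = 47 − 63.46 − 7.2 + 43.46 = 19.8.
∂Q_x/∂I = −0.004, so E_I = -0.004·(1800/19.8) ≈ -0.36.
E_I < 0: inferior good.

-0.36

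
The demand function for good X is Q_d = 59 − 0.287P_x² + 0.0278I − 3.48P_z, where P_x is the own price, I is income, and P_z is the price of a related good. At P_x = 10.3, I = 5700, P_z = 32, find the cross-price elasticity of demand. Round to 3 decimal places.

Substituting, Q_d = 59 − 0.287(10.3)² + 0.0278(5700) − 3.48(32) = 59 − 30.4478 + 158.46 − 111.36 = 75.6522.
∂Q_d/∂P_z = −3.48, so E_xy = -3.48·(32/75.6522) ≈ -1.472.
E_xy < 0: the goods are complements.

-1.472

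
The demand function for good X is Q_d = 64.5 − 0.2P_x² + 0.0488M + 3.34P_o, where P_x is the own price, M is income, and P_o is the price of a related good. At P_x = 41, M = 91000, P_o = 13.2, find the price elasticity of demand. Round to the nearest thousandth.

Substituting, Q_d = 64.5 − 0.2(41)² + 0.0488(91000) + 3.34(13.2) = 64.5 − 336.2 + 4440.8 + 44.088 = 4213.188.
∂Q_d/∂P_x = −2·0.2·P_x = -16.4, so E_p = -16.4·(41/4213.188) ≈ -0.160.
|E_p| < 1: demand is inelastic.

-0.160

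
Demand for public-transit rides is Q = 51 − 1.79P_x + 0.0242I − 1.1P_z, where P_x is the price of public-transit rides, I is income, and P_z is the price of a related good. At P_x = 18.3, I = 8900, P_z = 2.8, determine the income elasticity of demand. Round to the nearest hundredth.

At the given point, Q = 51 − 1.79(18.3) + 0.0242(8900) − 1.1(2.8) = 51 − 32.757 + 215.38 − 3.08 = 230.543.
∂Q/∂I = +0.0242, so E_I = 0.0242·(8900/230.543) ≈ 0.93.
E_I ∈ (0,1): normal good (necessity).

0.93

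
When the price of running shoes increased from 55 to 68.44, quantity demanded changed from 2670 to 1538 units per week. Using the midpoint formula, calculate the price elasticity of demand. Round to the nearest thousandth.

%ΔQ = (1538 − 2670)/[(2670 + 1538)/2] = -1132/2104 ≈ -0.5380.
%Δp = (68.44 − 55)/[(55 + 68.44)/2] = 13.44/61.72 ≈ 0.2178.
Arc elasticity E = %ΔQ/%Δp ≈ -0.5380/0.2178 ≈ -2.471.
|E| > 1: demand is elastic over this range.

-2.471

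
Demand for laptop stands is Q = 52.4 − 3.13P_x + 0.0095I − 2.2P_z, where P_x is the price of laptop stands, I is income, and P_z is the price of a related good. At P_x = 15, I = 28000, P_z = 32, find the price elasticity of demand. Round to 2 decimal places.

-0.23

Q = 52.4 − 3.13(15) + 0.0095(28000) − 2.2(32) = 52.4 − 46.95 + 266 − 70.4 = 201.05.
∂Q/∂P_x = −3.13, so E_p = (−3.13)·(15/201.05) ≈ -0.23.
|E_p| < 1: demand is inelastic.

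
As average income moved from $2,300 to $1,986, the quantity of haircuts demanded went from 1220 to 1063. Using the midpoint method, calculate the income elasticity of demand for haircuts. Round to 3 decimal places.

0.939

%ΔQ = (1063 − 1220)/[(1220+1063)/2] = -157/1141.5 ≈ -0.1375.
%ΔI = (1,986 − 2,300)/[(2,300+1,986)/2] = -314/2143 ≈ -0.1465.
E_I = %ΔQ/%ΔI ≈ 0.939.
E_I ∈ (0,1): normal good (necessity).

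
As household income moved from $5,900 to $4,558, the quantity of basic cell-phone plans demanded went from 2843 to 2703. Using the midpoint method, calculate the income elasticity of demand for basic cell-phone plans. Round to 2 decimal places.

%ΔQ = (2703 − 2843)/[(2843+2703)/2] = -140/2773 ≈ -0.0505.
%ΔY = (4,558 − 5,900)/[(5,900+4,558)/2] = -1342/5229 ≈ -0.2566.
E_I = %ΔQ/%ΔY ≈ 0.20.
E_I ∈ (0,1): normal good (necessity).

0.20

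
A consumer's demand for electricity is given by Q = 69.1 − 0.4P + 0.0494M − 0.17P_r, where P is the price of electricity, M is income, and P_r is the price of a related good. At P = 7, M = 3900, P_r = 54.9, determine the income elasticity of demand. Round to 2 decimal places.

0.77

At the given point, Q = 69.1 − 0.4(7) + 0.0494(3900) − 0.17(54.9) = 69.1 − 2.8 + 192.66 − 9.333 = 249.627.
∂Q/∂M = +0.0494, so E_I = 0.0494·(3900/249.627) ≈ 0.77.
E_I ∈ (0,1): normal good (necessity).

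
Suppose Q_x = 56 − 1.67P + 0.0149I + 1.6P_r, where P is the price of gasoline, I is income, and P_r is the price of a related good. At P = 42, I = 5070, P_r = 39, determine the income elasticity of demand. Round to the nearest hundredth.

At the given point, Q_x = 56 − 1.67(42) + 0.0149(5070) + 1.6(39) = 56 − 70.14 + 75.543 + 62.4 = 123.803.
∂Q_x/∂I = +0.0149, so E_I = 0.0149·(5070/123.803) ≈ 0.61.
E_I ∈ (0,1): normal good (necessity).

0.61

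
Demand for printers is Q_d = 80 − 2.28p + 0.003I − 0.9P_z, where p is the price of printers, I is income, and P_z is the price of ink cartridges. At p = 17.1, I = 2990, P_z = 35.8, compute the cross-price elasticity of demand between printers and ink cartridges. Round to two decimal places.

-1.81

At the given point, Q_d = 80 − 2.28(17.1) + 0.003(2990) − 0.9(35.8) = 80 − 38.988 + 8.97 − 32.22 = 17.762.
∂Q_d/∂P_z = −0.9, so E_xy = -0.9·(35.8/17.762) ≈ -1.81.
E_xy < 0: the goods are complements.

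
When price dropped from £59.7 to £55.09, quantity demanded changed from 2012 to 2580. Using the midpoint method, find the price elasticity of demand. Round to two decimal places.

%ΔQ = (2580 − 2012)/[(2012 + 2580)/2] = 568/2296 ≈ 0.2474.
%Δp = (55.09 − 59.7)/[(59.7 + 55.09)/2] = -4.61/57.395 ≈ -0.0803.
Arc elasticity E = %ΔQ/%Δp ≈ 0.2474/-0.0803 ≈ -3.08.
|E| > 1: demand is elastic over this range.

-3.08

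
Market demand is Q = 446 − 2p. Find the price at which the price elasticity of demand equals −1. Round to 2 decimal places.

111.50

For linear demand Q = a − bp, E = −bp/(a − bp). |E| = 1 ⇒ bp = a − bp ⇒ p = a/(2b).
p = 446/(2·2) = 111.50.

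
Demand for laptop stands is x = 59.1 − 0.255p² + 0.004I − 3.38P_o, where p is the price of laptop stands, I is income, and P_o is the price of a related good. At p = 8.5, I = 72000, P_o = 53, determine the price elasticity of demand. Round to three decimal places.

-0.246

x = 59.1 − 0.255(8.5)² + 0.004(72000) − 3.38(53) = 59.1 − 18.4238 + 288 − 179.14 = 149.5363.
∂x/∂p = −2·0.255·p = -4.335, so E_p = -4.335·(8.5/149.5363) ≈ -0.246.
|E_p| < 1: demand is inelastic.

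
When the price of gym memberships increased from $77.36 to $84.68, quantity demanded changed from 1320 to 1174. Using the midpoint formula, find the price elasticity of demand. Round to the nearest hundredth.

%Δq = (1174 − 1320)/[(1320 + 1174)/2] = -146/1247 ≈ -0.1171.
%Δp = (84.68 − 77.36)/[(77.36 + 84.68)/2] = 7.32/81.02 ≈ 0.0903.
Arc elasticity E = %Δq/%Δp ≈ -0.1171/0.0903 ≈ -1.30.
|E| > 1: demand is elastic over this range.

-1.30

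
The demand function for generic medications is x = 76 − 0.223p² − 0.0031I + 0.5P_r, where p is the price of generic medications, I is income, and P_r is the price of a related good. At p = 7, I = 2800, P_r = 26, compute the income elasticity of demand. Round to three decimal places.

-0.125

Substituting, x = 76 − 0.223(7)² − 0.0031(2800) + 0.5(26) = 76 − 10.927 − 8.68 + 13 = 69.393.
∂x/∂I = −0.0031, so E_I = -0.0031·(2800/69.393) ≈ -0.125.
E_I < 0: inferior good.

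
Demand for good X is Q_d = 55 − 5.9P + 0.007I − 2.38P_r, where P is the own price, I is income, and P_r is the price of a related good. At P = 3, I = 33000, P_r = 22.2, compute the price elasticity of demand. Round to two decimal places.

Substituting, Q_d = 55 − 5.9(3) + 0.007(33000) − 2.38(22.2) = 55 − 17.7 + 231 − 52.836 = 215.464.
∂Q_d/∂P = −5.9, so E_p = (−5.9)·(3/215.464) ≈ -0.08.
|E_p| < 1: demand is inelastic.

-0.08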